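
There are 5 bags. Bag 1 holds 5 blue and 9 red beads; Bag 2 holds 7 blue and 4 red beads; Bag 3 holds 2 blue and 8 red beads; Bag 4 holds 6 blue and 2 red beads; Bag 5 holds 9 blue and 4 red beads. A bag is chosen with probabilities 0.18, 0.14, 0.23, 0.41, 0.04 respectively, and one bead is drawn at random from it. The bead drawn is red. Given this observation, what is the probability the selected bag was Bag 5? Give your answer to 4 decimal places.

Posterior probability ≈ 0.0264

P(red|Bag 1) = 0.6429; P(red|Bag 2) = 0.3636; P(red|Bag 3) = 0.8; P(red|Bag 4) = 0.25; P(red|Bag 5) = 0.3077.
Prior × likelihood for each source: 0.18·0.6429=0.1157, 0.14·0.3636=0.05091, 0.23·0.8=0.1840, 0.41·0.25=0.1025, 0.04·0.3077=0.01231. Summing gives P(red) = 0.46543.
P(Bag 5 | red) = 0.01231 / 0.46543 = 0.0264.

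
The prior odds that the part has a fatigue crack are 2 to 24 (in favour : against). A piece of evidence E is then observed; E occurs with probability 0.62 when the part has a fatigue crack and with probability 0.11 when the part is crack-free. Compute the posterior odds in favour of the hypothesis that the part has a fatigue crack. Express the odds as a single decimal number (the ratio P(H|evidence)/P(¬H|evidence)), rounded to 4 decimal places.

Posterior odds ≈ 0.4697

Prior odds = 2/24 = 0.083333.
Likelihood ratio for E = 0.62/0.11 = 5.6364.
Posterior odds = prior odds × LR = 0.46970.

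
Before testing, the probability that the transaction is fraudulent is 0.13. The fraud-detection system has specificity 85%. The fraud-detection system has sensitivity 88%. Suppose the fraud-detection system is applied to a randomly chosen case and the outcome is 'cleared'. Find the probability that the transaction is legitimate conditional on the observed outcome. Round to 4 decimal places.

P(¬H | E) ≈ 0.9793

Write H for 'the transaction is fraudulent'. Prior odds H:¬H = 0.13/0.87 = 0.14943. For the 'cleared' outcome, the likelihood ratio is 0.12/0.85 = 0.14118.
Posterior odds = 0.14943 × 0.14118 = 0.021095, so P(H|E) = 0.021095/(1+0.021095) = 0.0207. Then P(¬H|E) = 1 − 0.0207 = 0.9793.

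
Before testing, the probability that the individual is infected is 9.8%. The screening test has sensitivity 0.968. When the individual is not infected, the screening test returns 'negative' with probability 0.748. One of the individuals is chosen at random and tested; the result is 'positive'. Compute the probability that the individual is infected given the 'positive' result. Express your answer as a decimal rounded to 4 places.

Let H be the event that the individual is infected. P(H) = 0.098, so P(¬H) = 0.902. With E the 'positive' result, P(E|H) = 0.968 and P(E|¬H) = 0.252.
P(E) = 0.968·0.098 + 0.252·0.902 = 0.094864 + 0.22730 = 0.32217.
By Bayes' theorem, P(H|E) = 0.094864 / 0.32217 = 0.2945.

P(H | E) ≈ 0.2945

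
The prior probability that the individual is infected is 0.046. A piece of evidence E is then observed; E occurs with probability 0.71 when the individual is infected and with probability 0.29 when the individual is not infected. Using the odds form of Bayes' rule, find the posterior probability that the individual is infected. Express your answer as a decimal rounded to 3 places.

Posterior probability ≈ 0.106

Prior odds = 0.046/(1−0.046) = 0.048218. In log-odds, ln(0.048218) = -3.0320.
Add log likelihood ratio: ln(2.4483) = 0.89538.
Posterior log-odds = -2.1366, so posterior odds = exp(-2.1366) = 0.11805. Converting, P(H|E) = 0.11805/1.1181 = 0.106.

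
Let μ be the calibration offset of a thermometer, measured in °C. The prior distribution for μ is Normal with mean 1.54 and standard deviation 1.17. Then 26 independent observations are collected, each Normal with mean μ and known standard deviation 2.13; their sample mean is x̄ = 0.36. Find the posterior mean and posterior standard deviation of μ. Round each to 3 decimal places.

Prior precision 1/τ₀² = 1/1.17² = 0.730514; data precision n/σ² = 26/2.13² = 5.73079.
Posterior precision = 0.730514 + 5.73079 = 6.46130, giving posterior SD = 1/√6.46130 = 0.393.
Posterior mean = (0.730514·1.54 + 5.73079·0.36) / 6.46130 = 0.493.

Posterior mean ≈ 0.493; posterior SD ≈ 0.393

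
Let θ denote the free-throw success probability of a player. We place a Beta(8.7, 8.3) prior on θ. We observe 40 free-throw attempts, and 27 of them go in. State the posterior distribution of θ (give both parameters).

Posterior: Beta(35.7, 21.3)

Observing 27 successes and 13 failures updates Beta(8.7, 8.3) by adding the success and failure counts to the two shape parameters: α = 8.7+27 = 35.7, β = 8.3+13 = 21.3.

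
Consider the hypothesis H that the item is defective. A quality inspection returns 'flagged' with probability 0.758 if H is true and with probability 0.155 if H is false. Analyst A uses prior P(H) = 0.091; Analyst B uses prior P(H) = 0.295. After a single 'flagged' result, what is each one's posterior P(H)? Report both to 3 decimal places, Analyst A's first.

Analyst A: 0.329; Analyst B: 0.672

The likelihood ratio for a 'flagged' result is 0.758/0.155 = 4.8903.
Analyst A: prior odds 0.091/0.909 = 0.10011; posterior odds 0.48957; posterior probability 0.329.
Analyst B: prior odds 0.295/0.705 = 0.41844; posterior odds 2.0463; posterior probability 0.672.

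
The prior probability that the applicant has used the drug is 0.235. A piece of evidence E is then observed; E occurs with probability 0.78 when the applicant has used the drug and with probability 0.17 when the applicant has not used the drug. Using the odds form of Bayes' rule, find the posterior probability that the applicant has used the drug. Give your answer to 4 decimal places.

Posterior probability ≈ 0.5850

Prior odds = 0.235/(1−0.235) = 0.30719.
Likelihood ratio for E = 0.78/0.17 = 4.5882.
Posterior odds = prior odds × LR = 1.4095.
Posterior probability = odds/(1+odds) = 1.4095/2.4095 = 0.5850.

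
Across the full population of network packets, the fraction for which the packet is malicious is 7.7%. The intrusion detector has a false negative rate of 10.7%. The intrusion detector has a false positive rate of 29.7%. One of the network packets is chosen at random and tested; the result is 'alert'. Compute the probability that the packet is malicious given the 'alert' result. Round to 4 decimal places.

Write H for 'the packet is malicious'. Prior odds H:¬H = 0.077/0.923 = 0.083424. For the 'alert' outcome, the likelihood ratio is 0.893/0.297 = 3.0067.
Posterior odds = 0.083424 × 3.0067 = 0.25083, so P(H|E) = 0.25083/(1+0.25083) = 0.2005.

P(H | E) ≈ 0.2005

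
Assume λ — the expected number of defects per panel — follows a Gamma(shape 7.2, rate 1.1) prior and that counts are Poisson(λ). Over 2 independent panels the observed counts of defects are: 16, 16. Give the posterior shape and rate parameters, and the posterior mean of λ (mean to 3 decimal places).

Total count ∑xᵢ = 32 over n = 2 panels.
Gamma is conjugate to the Poisson likelihood: posterior is Gamma(shape = 7.2+32 = 39.2, rate = 1.1+2 = 3.1).
E[λ | data] = 39.2/3.1 = 12.645.

Posterior: Gamma(shape=39.2, rate=3.1); mean ≈ 12.645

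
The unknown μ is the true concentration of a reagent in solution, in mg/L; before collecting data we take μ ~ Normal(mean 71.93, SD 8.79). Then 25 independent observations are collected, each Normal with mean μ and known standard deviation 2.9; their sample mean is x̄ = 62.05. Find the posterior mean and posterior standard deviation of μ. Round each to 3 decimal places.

Posterior mean ≈ 62.093; posterior SD ≈ 0.579

Prior precision 1/τ₀² = 1/8.79² = 0.0129426; data precision n/σ² = 25/2.9² = 2.97265.
Posterior precision = 0.0129426 + 2.97265 = 2.98559, giving posterior SD = 1/√2.98559 = 0.579.
Posterior mean = (0.0129426·71.93 + 2.97265·62.05) / 2.98559 = 62.093.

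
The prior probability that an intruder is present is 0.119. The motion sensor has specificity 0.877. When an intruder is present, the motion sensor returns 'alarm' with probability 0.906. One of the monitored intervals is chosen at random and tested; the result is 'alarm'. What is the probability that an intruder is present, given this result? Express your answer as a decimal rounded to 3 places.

Write H for 'an intruder is present'. Prior odds H:¬H = 0.119/0.881 = 0.13507. For the 'alarm' outcome, the likelihood ratio is 0.906/0.123 = 7.3659.
Posterior odds = 0.13507 × 7.3659 = 0.99493, so P(H|E) = 0.99493/(1+0.99493) = 0.499.

P(H | E) ≈ 0.499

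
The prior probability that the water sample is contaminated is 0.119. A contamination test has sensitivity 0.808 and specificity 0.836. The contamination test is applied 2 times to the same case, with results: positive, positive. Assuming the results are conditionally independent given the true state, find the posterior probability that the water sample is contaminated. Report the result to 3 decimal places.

Posterior P(H) ≈ 0.766

With H the event that the water sample is contaminated, the joint likelihood of the observed sequence is P(data|H) = 0.808·0.808 = 0.65286 and P(data|¬H) = 0.164·0.164 = 0.026896.
Bayes: P(H|data) = 0.119·0.65286 / (0.119·0.65286 + 0.881·0.026896) = 0.077691/0.10139 = 0.7663.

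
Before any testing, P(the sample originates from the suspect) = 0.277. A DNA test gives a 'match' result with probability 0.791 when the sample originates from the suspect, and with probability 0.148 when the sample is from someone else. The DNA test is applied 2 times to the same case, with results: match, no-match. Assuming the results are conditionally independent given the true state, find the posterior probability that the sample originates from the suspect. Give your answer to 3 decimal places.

Posterior P(H) ≈ 0.334

With H the event that the sample originates from the suspect, the joint likelihood of the observed sequence is P(data|H) = 0.791·0.209 = 0.16532 and P(data|¬H) = 0.148·0.852 = 0.12610.
Bayes: P(H|data) = 0.277·0.16532 / (0.277·0.16532 + 0.723·0.12610) = 0.045793/0.13696 = 0.3344.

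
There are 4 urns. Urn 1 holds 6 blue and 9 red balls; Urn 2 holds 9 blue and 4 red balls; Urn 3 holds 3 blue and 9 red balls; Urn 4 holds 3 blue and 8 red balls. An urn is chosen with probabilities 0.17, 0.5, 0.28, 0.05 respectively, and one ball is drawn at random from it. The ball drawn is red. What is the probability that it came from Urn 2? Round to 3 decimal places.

Posterior probability ≈ 0.306

Tabulate prior·likelihood by source: [1] prior 0.17, lik 0.6, product 0.1020; [2] prior 0.5, lik 0.3077, product 0.1538; [3] prior 0.28, lik 0.75, product 0.2100; [4] prior 0.05, lik 0.7273, product 0.03636.
Normalizing constant = 0.50221; the posterior for Urn 2 is its product over the sum, 0.1538/0.50221 = 0.306.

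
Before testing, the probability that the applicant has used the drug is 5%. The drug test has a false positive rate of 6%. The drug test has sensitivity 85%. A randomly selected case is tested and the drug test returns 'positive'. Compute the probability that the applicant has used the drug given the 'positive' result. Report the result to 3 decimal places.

Write H for 'the applicant has used the drug'. Prior odds H:¬H = 0.05/0.95 = 0.052632. For the 'positive' outcome, the likelihood ratio is 0.85/0.06 = 14.167.
Posterior odds = 0.052632 × 14.167 = 0.74561, so P(H|E) = 0.74561/(1+0.74561) = 0.427.

P(H | E) ≈ 0.427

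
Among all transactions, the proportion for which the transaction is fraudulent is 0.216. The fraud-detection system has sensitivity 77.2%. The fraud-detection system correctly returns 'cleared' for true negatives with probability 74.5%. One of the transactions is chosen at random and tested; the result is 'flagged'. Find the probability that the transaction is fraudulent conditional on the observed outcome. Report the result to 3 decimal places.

Let H be the event that the transaction is fraudulent. P(H) = 0.216, so P(¬H) = 0.784. With E the 'flagged' result, P(E|H) = 0.772 and P(E|¬H) = 0.255.
P(E) = 0.772·0.216 + 0.255·0.784 = 0.16675 + 0.19992 = 0.36667.
By Bayes' theorem, P(H|E) = 0.16675 / 0.36667 = 0.455.

P(H | E) ≈ 0.455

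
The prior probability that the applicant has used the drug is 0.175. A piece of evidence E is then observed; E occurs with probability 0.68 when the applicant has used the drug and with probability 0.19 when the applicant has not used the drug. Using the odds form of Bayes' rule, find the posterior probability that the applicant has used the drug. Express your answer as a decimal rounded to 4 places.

Prior odds = 0.175/(1−0.175) = 0.21212.
Likelihood ratio for E = 0.68/0.19 = 3.5789.
Posterior odds = prior odds × LR = 0.75917.
Posterior probability = odds/(1+odds) = 0.75917/1.7592 = 0.4316.

Posterior probability ≈ 0.4316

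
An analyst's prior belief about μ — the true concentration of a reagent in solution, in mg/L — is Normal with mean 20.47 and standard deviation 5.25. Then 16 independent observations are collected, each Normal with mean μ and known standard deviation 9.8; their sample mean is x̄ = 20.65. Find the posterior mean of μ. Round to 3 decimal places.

With known σ, the Normal prior is conjugate. Weight on the data is w = (n/σ²)/(n/σ² + 1/τ₀²) = 0.166597/(0.166597+0.0362812) = 0.82117.
Posterior mean = w·x̄ + (1−w)·μ₀ = 0.82117·20.65 + 0.17883·20.47 = 20.618.

Posterior mean ≈ 20.618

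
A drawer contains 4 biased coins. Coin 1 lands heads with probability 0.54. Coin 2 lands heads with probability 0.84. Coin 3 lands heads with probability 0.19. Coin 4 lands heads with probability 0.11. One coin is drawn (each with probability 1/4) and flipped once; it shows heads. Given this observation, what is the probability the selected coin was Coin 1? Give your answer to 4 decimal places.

P(heads|C1) = 0.54; P(heads|C2) = 0.84; P(heads|C3) = 0.19; P(heads|C4) = 0.11.
Prior × likelihood for each source: 0.25·0.54=0.1350, 0.25·0.84=0.2100, 0.25·0.19=0.04750, 0.25·0.11=0.02750. Summing gives P(heads) = 0.42000.
P(Coin 1 | heads) = 0.1350 / 0.42000 = 0.3214.

Posterior probability ≈ 0.3214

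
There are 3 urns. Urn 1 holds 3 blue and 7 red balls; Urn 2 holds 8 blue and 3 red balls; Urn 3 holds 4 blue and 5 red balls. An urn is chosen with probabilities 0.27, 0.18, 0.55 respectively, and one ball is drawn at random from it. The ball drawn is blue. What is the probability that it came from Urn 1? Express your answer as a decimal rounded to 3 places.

Posterior probability ≈ 0.177

P(blue|Urn 1) = 0.3; P(blue|Urn 2) = 0.7273; P(blue|Urn 3) = 0.4444.
Prior × likelihood for each source: 0.27·0.3=0.08100, 0.18·0.7273=0.1309, 0.55·0.4444=0.2444. Summing gives P(blue) = 0.45635.
P(Urn 1 | blue) = 0.08100 / 0.45635 = 0.177.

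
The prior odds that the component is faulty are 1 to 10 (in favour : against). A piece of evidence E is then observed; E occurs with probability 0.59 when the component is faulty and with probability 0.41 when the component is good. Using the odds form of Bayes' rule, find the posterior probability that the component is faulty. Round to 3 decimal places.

Posterior probability ≈ 0.126

Prior odds = 1/10 = 0.10000.
Likelihood ratio for E = 0.59/0.41 = 1.4390.
Posterior odds = prior odds × LR = 0.14390.
Posterior probability = odds/(1+odds) = 0.14390/1.1439 = 0.126.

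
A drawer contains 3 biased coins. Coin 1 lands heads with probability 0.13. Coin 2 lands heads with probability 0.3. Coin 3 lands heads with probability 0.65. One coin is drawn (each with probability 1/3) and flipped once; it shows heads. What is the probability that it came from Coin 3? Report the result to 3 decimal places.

Tabulate prior·likelihood by source: [1] prior 0.333333, lik 0.13, product 0.04333; [2] prior 0.333333, lik 0.3, product 0.1000; [3] prior 0.333333, lik 0.65, product 0.2167.
Normalizing constant = 0.36000; the posterior for Coin 3 is its product over the sum, 0.2167/0.36000 = 0.602.

Posterior probability ≈ 0.602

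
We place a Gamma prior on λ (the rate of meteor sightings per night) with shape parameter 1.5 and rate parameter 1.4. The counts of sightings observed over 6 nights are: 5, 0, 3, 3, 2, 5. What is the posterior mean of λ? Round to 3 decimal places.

Posterior mean ≈ 2.635

Total count ∑xᵢ = 18 over n = 6 nights.
Gamma is conjugate to the Poisson likelihood: posterior is Gamma(shape = 1.5+18 = 19.5, rate = 1.4+6 = 7.4).
E[λ | data] = 19.5/7.4 = 2.635.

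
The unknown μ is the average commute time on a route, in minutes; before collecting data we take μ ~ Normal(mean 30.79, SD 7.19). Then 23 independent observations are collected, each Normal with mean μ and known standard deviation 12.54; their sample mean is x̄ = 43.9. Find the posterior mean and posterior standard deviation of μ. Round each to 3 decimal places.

Posterior mean ≈ 42.369; posterior SD ≈ 2.457

With known σ, the Normal prior is conjugate. Weight on the data is w = (n/σ²)/(n/σ² + 1/τ₀²) = 0.146262/(0.146262+0.0193438) = 0.88319.
Posterior mean = w·x̄ + (1−w)·μ₀ = 0.88319·43.9 + 0.11681·30.79 = 42.369. Posterior variance = 1/(0.146262+0.0193438) = 6.03842, so SD = 2.457.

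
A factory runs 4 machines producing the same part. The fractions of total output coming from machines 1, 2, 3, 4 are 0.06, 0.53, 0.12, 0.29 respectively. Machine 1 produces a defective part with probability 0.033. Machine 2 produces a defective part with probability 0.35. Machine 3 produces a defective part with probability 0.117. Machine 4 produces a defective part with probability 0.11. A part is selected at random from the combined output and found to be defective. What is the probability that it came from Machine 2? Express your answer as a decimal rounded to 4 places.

P(defective|M1) = 0.033; P(defective|M2) = 0.35; P(defective|M3) = 0.117; P(defective|M4) = 0.11.
Prior × likelihood for each source: 0.06·0.033=0.001980, 0.53·0.35=0.1855, 0.12·0.117=0.01404, 0.29·0.11=0.03190. Summing gives P(defective) = 0.23342.
P(Machine 2 | defective) = 0.1855 / 0.23342 = 0.7947.

Posterior probability ≈ 0.7947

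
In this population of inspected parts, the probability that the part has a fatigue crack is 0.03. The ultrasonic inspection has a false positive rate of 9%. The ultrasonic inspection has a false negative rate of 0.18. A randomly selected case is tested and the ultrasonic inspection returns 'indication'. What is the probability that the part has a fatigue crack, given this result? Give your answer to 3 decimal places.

P(H | E) ≈ 0.220

Let H be the event that the part has a fatigue crack. P(H) = 0.03, so P(¬H) = 0.97. With E the 'indication' result, P(E|H) = 0.82 and P(E|¬H) = 0.09.
P(E) = 0.82·0.03 + 0.09·0.97 = 0.024600 + 0.087300 = 0.11190.
By Bayes' theorem, P(H|E) = 0.024600 / 0.11190 = 0.220.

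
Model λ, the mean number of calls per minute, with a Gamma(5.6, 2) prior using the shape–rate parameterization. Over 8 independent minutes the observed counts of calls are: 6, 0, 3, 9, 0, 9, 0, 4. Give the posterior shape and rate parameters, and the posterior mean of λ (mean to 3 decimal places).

Total count ∑xᵢ = 31 over n = 8 minutes.
Gamma is conjugate to the Poisson likelihood: posterior is Gamma(shape = 5.6+31 = 36.6, rate = 2+8 = 10).
Posterior mean = shape/rate = 36.6/10 = 3.660.

Posterior: Gamma(shape=36.6, rate=10); mean ≈ 3.660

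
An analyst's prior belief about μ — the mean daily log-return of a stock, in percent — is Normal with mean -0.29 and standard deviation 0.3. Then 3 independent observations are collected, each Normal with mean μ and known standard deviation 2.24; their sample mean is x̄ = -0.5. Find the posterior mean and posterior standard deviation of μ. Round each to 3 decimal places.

Posterior mean ≈ -0.301; posterior SD ≈ 0.292

Prior precision 1/τ₀² = 1/0.3² = 11.1111; data precision n/σ² = 3/2.24² = 0.597895.
Posterior precision = 11.1111 + 0.597895 = 11.7090, giving posterior SD = 1/√11.7090 = 0.292.
Posterior mean = (11.1111·-0.29 + 0.597895·-0.5) / 11.7090 = -0.301.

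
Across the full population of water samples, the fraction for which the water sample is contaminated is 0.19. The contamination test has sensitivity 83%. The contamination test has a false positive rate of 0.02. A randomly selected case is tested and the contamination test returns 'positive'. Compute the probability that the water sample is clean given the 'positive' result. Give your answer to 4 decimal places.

Write H for 'the water sample is contaminated'. Prior odds H:¬H = 0.19/0.81 = 0.23457. For the 'positive' outcome, the likelihood ratio is 0.83/0.02 = 41.500.
Posterior odds = 0.23457 × 41.500 = 9.7346, so P(H|E) = 9.7346/(1+9.7346) = 0.9068. Then P(¬H|E) = 1 − 0.9068 = 0.0932.

P(¬H | E) ≈ 0.0932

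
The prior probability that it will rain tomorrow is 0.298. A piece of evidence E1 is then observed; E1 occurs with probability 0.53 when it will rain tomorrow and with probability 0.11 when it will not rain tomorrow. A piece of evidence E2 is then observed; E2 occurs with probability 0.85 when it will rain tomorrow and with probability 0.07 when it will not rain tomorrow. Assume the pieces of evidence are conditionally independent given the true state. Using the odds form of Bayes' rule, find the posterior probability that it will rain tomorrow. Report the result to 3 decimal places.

Posterior probability ≈ 0.961

Prior odds = 0.298/(1−0.298) = 0.42450.
Likelihood ratio for E1 = 0.53/0.11 = 4.8182.
Likelihood ratio for E2 = 0.85/0.07 = 12.143.
Posterior odds = prior odds × LR₁ × LR₂ = 24.836.
Posterior probability = odds/(1+odds) = 24.836/25.836 = 0.961.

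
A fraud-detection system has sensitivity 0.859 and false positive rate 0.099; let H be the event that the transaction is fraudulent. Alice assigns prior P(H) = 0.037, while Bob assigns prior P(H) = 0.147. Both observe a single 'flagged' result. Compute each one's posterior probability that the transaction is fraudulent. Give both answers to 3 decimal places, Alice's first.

Alice: 0.250; Bob: 0.599

The likelihood ratio for a 'flagged' result is 0.859/0.099 = 8.6768.
Alice: prior odds 0.037/0.963 = 0.038422; posterior odds 0.33338; posterior probability 0.250.
Bob: prior odds 0.147/0.853 = 0.17233; posterior odds 1.4953; posterior probability 0.599.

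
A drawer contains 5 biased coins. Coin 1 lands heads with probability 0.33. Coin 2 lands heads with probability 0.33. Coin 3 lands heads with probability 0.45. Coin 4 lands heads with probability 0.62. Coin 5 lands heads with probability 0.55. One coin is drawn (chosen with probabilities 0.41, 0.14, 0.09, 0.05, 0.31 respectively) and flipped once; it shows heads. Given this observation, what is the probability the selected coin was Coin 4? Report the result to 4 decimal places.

Posterior probability ≈ 0.0732

P(heads|C1) = 0.33; P(heads|C2) = 0.33; P(heads|C3) = 0.45; P(heads|C4) = 0.62; P(heads|C5) = 0.55.
Prior × likelihood for each source: 0.41·0.33=0.1353, 0.14·0.33=0.04620, 0.09·0.45=0.04050, 0.05·0.62=0.03100, 0.31·0.55=0.1705. Summing gives P(heads) = 0.42350.
P(Coin 4 | heads) = 0.03100 / 0.42350 = 0.0732.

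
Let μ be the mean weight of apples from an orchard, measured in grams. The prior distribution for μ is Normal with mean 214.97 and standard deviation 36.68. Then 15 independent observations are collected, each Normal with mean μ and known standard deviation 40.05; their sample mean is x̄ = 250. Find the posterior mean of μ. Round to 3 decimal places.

Posterior mean ≈ 247.421

Prior precision 1/τ₀² = 1/36.68² = 0.00074326; data precision n/σ² = 15/40.05² = 0.00935161.
Posterior precision = 0.00074326 + 0.00935161 = 0.0100949.
Posterior mean = (0.00074326·214.97 + 0.00935161·250) / 0.0100949 = 247.421.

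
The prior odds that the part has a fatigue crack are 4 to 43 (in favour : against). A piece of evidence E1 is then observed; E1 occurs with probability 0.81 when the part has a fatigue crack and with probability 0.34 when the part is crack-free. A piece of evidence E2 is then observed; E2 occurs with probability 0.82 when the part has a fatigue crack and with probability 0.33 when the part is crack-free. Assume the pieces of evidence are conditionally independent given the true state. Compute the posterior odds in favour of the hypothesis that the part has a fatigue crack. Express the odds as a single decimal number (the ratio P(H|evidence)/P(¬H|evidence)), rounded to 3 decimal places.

Posterior odds ≈ 0.551

Prior odds = 4/43 = 0.093023. In log-odds, ln(0.093023) = -2.3749.
Add log likelihood ratios: ln(2.3824) + ln(2.4848) = 1.7783.
Posterior log-odds = -0.59661, so posterior odds = exp(-0.59661) = 0.55068.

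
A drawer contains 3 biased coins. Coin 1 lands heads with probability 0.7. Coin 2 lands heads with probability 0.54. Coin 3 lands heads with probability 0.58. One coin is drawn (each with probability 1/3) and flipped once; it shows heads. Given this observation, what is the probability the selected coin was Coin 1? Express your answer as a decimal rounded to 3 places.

P(heads|C1) = 0.7; P(heads|C2) = 0.54; P(heads|C3) = 0.58.
Prior × likelihood for each source: 0.333333·0.7=0.2333, 0.333333·0.54=0.1800, 0.333333·0.58=0.1933. Summing gives P(heads) = 0.60667.
P(Coin 1 | heads) = 0.2333 / 0.60667 = 0.385.

Posterior probability ≈ 0.385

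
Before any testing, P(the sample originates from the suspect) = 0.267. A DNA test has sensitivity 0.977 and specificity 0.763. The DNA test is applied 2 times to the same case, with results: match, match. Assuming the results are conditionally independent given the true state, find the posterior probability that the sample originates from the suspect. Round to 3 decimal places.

Let H be the event that the sample originates from the suspect; start with P(H) = 0.267. P('match'|H) = 0.977, P('match'|¬H) = 0.237.
Update on result 1 ('match'): P(H) ← 0.977·0.2670 / (0.977·0.2670 + 0.237·0.7330) = 0.26086/0.43458 = 0.6003.
Update on result 2 ('match'): P(H) ← 0.977·0.6003 / (0.977·0.6003 + 0.237·0.3997) = 0.58645/0.68119 = 0.8609.

Posterior P(H) ≈ 0.861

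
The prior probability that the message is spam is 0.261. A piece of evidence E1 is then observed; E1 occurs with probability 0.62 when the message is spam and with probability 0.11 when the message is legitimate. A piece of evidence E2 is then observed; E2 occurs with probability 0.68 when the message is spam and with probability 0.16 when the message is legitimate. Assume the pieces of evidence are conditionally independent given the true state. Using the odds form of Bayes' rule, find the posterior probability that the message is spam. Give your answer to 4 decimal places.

Posterior probability ≈ 0.8943

Prior odds = 0.261/(1−0.261) = 0.35318. In log-odds, ln(0.35318) = -1.0408.
Add log likelihood ratios: ln(5.6364) + ln(4.2500) = 3.1762.
Posterior log-odds = 2.1354, so posterior odds = exp(2.1354) = 8.4603. Converting, P(H|E) = 8.4603/9.4603 = 0.8943.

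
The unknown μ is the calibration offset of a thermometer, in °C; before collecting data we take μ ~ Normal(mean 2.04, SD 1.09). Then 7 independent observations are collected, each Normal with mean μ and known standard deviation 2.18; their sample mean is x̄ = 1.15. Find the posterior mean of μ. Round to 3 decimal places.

Posterior mean ≈ 1.474

With known σ, the Normal prior is conjugate. Weight on the data is w = (n/σ²)/(n/σ² + 1/τ₀²) = 1.47294/(1.47294+0.841680) = 0.63636.
Posterior mean = w·x̄ + (1−w)·μ₀ = 0.63636·1.15 + 0.36364·2.04 = 1.474.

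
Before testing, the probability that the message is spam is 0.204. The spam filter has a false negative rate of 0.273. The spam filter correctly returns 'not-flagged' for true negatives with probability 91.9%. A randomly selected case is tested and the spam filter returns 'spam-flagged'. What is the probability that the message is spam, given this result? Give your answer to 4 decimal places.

P(H | E) ≈ 0.6970

Write H for 'the message is spam'. Prior odds H:¬H = 0.204/0.796 = 0.25628. For the 'spam-flagged' outcome, the likelihood ratio is 0.727/0.081 = 8.9753.
Posterior odds = 0.25628 × 8.9753 = 2.3002, so P(H|E) = 2.3002/(1+2.3002) = 0.6970.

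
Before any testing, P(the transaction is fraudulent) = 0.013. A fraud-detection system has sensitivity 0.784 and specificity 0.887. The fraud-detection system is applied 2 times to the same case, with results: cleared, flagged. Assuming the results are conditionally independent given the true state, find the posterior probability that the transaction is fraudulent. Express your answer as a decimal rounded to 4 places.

Posterior P(H) ≈ 0.0218

Let H be the event that the transaction is fraudulent; start with P(H) = 0.013. P('flagged'|H) = 0.784, P('flagged'|¬H) = 0.113.
Update on result 1 ('cleared'): P(H) ← 0.216·0.0130 / (0.216·0.0130 + 0.887·0.9870) = 0.0028080/0.87828 = 0.0032.
Update on result 2 ('flagged'): P(H) ← 0.784·0.0032 / (0.784·0.0032 + 0.113·0.9968) = 0.0025066/0.11515 = 0.0218.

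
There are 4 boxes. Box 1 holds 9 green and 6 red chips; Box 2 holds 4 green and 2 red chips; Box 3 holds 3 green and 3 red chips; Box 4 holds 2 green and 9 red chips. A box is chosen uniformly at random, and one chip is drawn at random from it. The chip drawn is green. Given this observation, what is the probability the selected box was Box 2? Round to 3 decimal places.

Posterior probability ≈ 0.342

Tabulate prior·likelihood by source: [1] prior 0.25, lik 0.6, product 0.1500; [2] prior 0.25, lik 0.6667, product 0.1667; [3] prior 0.25, lik 0.5, product 0.1250; [4] prior 0.25, lik 0.1818, product 0.04545.
Normalizing constant = 0.48712; the posterior for Box 2 is its product over the sum, 0.1667/0.48712 = 0.342.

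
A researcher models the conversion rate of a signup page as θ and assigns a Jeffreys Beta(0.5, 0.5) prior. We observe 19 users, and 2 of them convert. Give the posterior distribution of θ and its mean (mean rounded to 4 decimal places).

Observing 2 successes and 17 failures updates Beta(0.5, 0.5) by adding the success and failure counts to the two shape parameters: α = 0.5+2 = 2.5, β = 0.5+17 = 17.5.
E[θ | data] = 2.5/(2.5+17.5) = 0.1250.

Posterior: Beta(2.5, 17.5); mean ≈ 0.1250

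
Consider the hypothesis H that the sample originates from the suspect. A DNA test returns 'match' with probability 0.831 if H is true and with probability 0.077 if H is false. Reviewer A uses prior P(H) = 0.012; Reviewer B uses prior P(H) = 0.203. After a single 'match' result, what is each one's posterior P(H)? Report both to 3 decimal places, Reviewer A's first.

Reviewer A: 0.116; Reviewer B: 0.733

The likelihood ratio for a 'match' result is 0.831/0.077 = 10.792.
Reviewer A: prior odds 0.012/0.988 = 0.012146; posterior odds 0.13108; posterior probability 0.116.
Reviewer B: prior odds 0.203/0.797 = 0.25471; posterior odds 2.7488; posterior probability 0.733.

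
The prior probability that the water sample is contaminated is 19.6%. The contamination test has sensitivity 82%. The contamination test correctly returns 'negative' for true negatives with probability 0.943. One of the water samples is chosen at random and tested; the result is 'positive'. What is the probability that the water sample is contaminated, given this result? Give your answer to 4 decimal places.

Let H be the event that the water sample is contaminated. P(H) = 0.196, so P(¬H) = 0.804. With E the 'positive' result, P(E|H) = 0.82 and P(E|¬H) = 0.057.
P(E) = 0.82·0.196 + 0.057·0.804 = 0.16072 + 0.045828 = 0.20655.
By Bayes' theorem, P(H|E) = 0.16072 / 0.20655 = 0.7781.

P(H | E) ≈ 0.7781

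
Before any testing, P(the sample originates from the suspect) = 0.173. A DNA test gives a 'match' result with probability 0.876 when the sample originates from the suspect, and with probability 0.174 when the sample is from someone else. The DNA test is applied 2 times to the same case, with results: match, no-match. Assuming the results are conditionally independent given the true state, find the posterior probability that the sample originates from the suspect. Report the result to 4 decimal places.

With H the event that the sample originates from the suspect, the joint likelihood of the observed sequence is P(data|H) = 0.876·0.124 = 0.10862 and P(data|¬H) = 0.174·0.826 = 0.14372.
Bayes: P(H|data) = 0.173·0.10862 / (0.173·0.10862 + 0.827·0.14372) = 0.018792/0.13765 = 0.1365.

Posterior P(H) ≈ 0.1365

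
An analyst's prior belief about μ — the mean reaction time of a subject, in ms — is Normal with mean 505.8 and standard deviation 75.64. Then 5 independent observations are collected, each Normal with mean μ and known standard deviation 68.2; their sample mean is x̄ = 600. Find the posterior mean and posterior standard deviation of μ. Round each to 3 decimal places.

Prior precision 1/τ₀² = 1/75.64² = 0.00017478; data precision n/σ² = 5/68.2² = 0.00107498.
Posterior precision = 0.00017478 + 0.00107498 = 0.00124976, giving posterior SD = 1/√0.00124976 = 28.287.
Posterior mean = (0.00017478·505.8 + 0.00107498·600) / 0.00124976 = 586.826.

Posterior mean ≈ 586.826; posterior SD ≈ 28.287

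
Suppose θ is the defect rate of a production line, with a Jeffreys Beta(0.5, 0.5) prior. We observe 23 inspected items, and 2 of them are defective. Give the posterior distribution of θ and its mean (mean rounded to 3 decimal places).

Observing 2 successes and 21 failures updates Beta(0.5, 0.5) by adding the success and failure counts to the two shape parameters: α = 0.5+2 = 2.5, β = 0.5+21 = 21.5.
Posterior mean = α/(α+β) = 2.5/24 = 0.104.

Posterior: Beta(2.5, 21.5); mean ≈ 0.104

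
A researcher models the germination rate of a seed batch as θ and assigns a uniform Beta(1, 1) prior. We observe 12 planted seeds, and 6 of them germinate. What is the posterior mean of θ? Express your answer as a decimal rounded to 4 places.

Observing 6 successes and 6 failures updates Beta(1, 1) by adding the success and failure counts to the two shape parameters: α = 1+6 = 7, β = 1+6 = 7.
E[θ | data] = 7/(7+7) = 0.5000.

Posterior mean ≈ 0.5000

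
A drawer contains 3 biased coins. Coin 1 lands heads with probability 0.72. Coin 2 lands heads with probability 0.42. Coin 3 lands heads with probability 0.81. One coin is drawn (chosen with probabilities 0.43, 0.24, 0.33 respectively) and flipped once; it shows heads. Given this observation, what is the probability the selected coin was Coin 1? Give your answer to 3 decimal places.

Posterior probability ≈ 0.457

P(heads|C1) = 0.72; P(heads|C2) = 0.42; P(heads|C3) = 0.81.
Prior × likelihood for each source: 0.43·0.72=0.3096, 0.24·0.42=0.1008, 0.33·0.81=0.2673. Summing gives P(heads) = 0.67770.
P(Coin 1 | heads) = 0.3096 / 0.67770 = 0.457.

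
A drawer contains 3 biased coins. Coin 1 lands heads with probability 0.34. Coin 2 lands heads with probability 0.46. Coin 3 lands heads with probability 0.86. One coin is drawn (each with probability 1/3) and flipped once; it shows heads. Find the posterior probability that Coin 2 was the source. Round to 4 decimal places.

Tabulate prior·likelihood by source: [1] prior 0.333333, lik 0.34, product 0.1133; [2] prior 0.333333, lik 0.46, product 0.1533; [3] prior 0.333333, lik 0.86, product 0.2867.
Normalizing constant = 0.55333; the posterior for Coin 2 is its product over the sum, 0.1533/0.55333 = 0.2771.

Posterior probability ≈ 0.2771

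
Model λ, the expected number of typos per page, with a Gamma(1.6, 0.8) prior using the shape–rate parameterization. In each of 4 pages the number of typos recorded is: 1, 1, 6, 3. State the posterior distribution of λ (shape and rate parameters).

Total count ∑xᵢ = 11 over n = 4 pages.
Gamma is conjugate to the Poisson likelihood: posterior is Gamma(shape = 1.6+11 = 12.6, rate = 0.8+4 = 4.8).

Posterior: Gamma(shape=12.6, rate=4.8)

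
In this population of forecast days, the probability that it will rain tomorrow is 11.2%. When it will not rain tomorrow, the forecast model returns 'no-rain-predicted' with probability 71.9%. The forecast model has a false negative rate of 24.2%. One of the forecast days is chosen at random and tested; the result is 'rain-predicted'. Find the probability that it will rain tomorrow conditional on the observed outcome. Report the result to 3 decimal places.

Let H be the event that it will rain tomorrow. P(H) = 0.112, so P(¬H) = 0.888. With E the 'rain-predicted' result, P(E|H) = 0.758 and P(E|¬H) = 0.281.
P(E) = 0.758·0.112 + 0.281·0.888 = 0.084896 + 0.24953 = 0.33442.
By Bayes' theorem, P(H|E) = 0.084896 / 0.33442 = 0.254.

P(H | E) ≈ 0.254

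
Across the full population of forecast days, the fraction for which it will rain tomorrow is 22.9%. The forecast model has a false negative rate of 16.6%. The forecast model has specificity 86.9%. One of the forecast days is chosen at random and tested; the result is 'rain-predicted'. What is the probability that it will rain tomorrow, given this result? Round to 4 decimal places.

P(H | E) ≈ 0.6541

Let H be the event that it will rain tomorrow. P(H) = 0.229, so P(¬H) = 0.771. With E the 'rain-predicted' result, P(E|H) = 0.834 and P(E|¬H) = 0.131.
P(E) = 0.834·0.229 + 0.131·0.771 = 0.19099 + 0.10100 = 0.29199.
By Bayes' theorem, P(H|E) = 0.19099 / 0.29199 = 0.6541.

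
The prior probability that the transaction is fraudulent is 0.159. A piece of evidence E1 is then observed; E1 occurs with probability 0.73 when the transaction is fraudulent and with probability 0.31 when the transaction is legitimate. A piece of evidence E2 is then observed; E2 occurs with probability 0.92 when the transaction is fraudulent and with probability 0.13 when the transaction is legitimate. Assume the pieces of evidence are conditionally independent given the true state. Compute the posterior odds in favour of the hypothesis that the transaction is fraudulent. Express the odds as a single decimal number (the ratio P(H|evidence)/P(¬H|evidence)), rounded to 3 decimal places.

Posterior odds ≈ 3.151

Prior odds = 0.159/(1−0.159) = 0.18906.
Likelihood ratio for E1 = 0.73/0.31 = 2.3548.
Likelihood ratio for E2 = 0.92/0.13 = 7.0769.
Posterior odds = prior odds × LR₁ × LR₂ = 3.1507.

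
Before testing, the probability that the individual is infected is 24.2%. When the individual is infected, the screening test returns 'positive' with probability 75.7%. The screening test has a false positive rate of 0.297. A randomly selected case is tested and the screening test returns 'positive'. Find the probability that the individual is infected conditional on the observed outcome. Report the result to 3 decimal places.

P(H | E) ≈ 0.449

Let H be the event that the individual is infected. P(H) = 0.242, so P(¬H) = 0.758. With E the 'positive' result, P(E|H) = 0.757 and P(E|¬H) = 0.297.
P(E) = 0.757·0.242 + 0.297·0.758 = 0.18319 + 0.22513 = 0.40832.
By Bayes' theorem, P(H|E) = 0.18319 / 0.40832 = 0.449.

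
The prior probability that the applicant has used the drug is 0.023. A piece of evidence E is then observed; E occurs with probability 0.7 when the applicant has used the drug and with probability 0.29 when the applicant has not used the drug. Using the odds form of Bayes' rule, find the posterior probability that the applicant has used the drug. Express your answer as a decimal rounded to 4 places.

Posterior probability ≈ 0.0538

Prior odds = 0.023/(1−0.023) = 0.023541. In log-odds, ln(0.023541) = -3.7490.
Add log likelihood ratio: ln(2.4138) = 0.88120.
Posterior log-odds = -2.8678, so posterior odds = exp(-2.8678) = 0.056824. Converting, P(H|E) = 0.056824/1.0568 = 0.0538.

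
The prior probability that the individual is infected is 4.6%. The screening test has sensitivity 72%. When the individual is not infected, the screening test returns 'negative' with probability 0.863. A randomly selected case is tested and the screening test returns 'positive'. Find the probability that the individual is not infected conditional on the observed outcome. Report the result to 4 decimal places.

P(¬H | E) ≈ 0.7978

Let H be the event that the individual is infected. P(H) = 0.046, so P(¬H) = 0.954. With E the 'positive' result, P(E|H) = 0.72 and P(E|¬H) = 0.137.
P(E) = 0.72·0.046 + 0.137·0.954 = 0.033120 + 0.13070 = 0.16382.
By Bayes' theorem, P(H|E) = 0.033120 / 0.16382 = 0.2022. Hence P(¬H|E) = 1 − 0.2022 = 0.7978.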